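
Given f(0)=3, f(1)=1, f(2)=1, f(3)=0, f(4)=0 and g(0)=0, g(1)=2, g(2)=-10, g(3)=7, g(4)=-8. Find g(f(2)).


f(2) = 1
g(1) = 2

2


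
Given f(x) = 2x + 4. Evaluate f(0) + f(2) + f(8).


32


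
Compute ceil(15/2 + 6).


15/2 = 7.5
7.5 + 6 = 13.5
ceil(13.5) = 14

14


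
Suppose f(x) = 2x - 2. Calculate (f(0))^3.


f(0) = -2
(-2)^3 = -8

-8


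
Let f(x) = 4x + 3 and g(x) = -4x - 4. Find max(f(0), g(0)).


3


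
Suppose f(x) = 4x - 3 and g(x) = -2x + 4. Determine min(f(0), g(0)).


f(0) = -3
g(0) = 4
min = -3

-3


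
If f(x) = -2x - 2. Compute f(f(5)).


f(5) = -12
f(-12) = 22

22


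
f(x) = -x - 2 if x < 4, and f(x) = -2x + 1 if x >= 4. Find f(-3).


-3 satisfies x < 4
f(-3) = 1

1


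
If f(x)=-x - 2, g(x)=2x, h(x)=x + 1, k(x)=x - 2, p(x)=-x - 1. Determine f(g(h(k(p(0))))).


p(0) = -1
k(-1) = -3
h(-3) = -2
g(-2) = -4
f(-4) = 2

2


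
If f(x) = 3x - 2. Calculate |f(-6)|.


f(-6) = -20
|-20| = 20

20


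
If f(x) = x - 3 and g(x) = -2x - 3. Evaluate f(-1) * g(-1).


f(-1) = -4
g(-1) = -1
Product = 4

4


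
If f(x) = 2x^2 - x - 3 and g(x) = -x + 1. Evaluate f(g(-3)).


g(-3) = 4
f(4) = 2*(4)^2 - 1*(4) - 3 = 25

25


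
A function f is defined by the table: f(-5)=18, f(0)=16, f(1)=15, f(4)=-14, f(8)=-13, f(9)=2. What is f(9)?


Reading from the table at x = 9

2


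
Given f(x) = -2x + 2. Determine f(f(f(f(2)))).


f(2) = -2
f(-2) = 6
f(6) = -10
f(-10) = 22

22


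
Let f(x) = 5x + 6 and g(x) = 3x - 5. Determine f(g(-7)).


g(-7) = -26
f(-26) = -124

-124


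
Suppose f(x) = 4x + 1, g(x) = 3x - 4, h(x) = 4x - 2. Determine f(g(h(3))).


h(3) = 10
g(10) = 26
f(26) = 105

105


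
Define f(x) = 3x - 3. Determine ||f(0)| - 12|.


9


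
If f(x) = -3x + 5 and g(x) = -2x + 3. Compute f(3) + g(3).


f(3) = -4
g(3) = -3
Sum = -7

-7


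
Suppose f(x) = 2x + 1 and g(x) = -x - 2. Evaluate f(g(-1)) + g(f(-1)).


f(g(-1)) = -1
g(f(-1)) = -1
Sum = -2

-2


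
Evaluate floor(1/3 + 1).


1/3 = 0.3333
0.3333 + 1 = 1.3333
floor(1.3333) = 1

1


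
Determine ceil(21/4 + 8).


21/4 = 5.25
5.25 + 8 = 13.25
ceil(13.25) = 14

14


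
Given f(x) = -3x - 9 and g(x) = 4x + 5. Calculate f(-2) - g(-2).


0


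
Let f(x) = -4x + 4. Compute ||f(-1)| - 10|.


f(-1) = 8
|8| = 8
|8 - 10| = 2

2


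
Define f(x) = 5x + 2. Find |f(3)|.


f(3) = 17
|17| = 17

17


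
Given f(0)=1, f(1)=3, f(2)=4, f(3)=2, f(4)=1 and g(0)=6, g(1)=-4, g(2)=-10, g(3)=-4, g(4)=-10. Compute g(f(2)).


-10


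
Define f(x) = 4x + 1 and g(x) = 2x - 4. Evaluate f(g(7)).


41


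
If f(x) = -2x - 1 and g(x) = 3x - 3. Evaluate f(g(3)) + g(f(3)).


-37


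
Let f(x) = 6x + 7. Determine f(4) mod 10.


f(4) = 31
31 mod 10 = 1

1


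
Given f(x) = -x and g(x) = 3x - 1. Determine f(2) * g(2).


f(2) = -2
g(2) = 5
Product = -10

-10


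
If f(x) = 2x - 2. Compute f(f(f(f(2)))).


f(2) = 2
f(2) = 2
f(2) = 2
f(2) = 2

2


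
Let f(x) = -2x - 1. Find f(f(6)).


25


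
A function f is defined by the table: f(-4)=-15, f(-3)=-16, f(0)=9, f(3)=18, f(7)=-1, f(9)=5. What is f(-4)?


Reading from the table at x = -4

-15


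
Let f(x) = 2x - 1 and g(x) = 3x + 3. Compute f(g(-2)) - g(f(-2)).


f(g(-2)) = -7
g(f(-2)) = -12
Difference = 5

5


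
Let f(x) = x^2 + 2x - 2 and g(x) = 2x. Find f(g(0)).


g(0) = 0
f(0) = 1*(0)^2 + 2*(0) - 2 = -2

-2


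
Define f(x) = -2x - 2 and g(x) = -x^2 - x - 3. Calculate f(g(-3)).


g(-3) = -9
f(-9) = 16

16


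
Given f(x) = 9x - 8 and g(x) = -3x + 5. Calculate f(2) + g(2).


f(2) = 10
g(2) = -1
Sum = 9

9


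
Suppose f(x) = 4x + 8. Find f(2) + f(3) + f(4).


f(2) = 16
f(3) = 20
f(4) = 24
Sum = 60

60


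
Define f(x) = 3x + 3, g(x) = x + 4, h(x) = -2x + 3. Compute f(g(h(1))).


h(1) = 1
g(1) = 5
f(5) = 18

18


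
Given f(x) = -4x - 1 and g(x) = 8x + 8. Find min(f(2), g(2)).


f(2) = -9
g(2) = 24
min = -9

-9


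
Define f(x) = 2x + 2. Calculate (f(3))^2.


64


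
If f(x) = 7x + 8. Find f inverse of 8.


0


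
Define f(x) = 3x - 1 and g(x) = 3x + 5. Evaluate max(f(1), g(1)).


8


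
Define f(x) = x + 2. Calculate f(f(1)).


f(1) = 3
f(3) = 5

5


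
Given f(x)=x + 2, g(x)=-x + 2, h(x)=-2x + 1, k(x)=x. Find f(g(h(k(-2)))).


k(-2) = -2
h(-2) = 5
g(5) = -3
f(-3) = -1

-1


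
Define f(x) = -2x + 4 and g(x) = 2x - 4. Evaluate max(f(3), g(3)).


2


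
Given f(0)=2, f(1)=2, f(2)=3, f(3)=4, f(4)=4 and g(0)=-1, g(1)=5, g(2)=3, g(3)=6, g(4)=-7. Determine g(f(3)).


f(3) = 4
g(4) = -7

-7


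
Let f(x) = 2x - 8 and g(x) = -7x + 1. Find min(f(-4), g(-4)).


f(-4) = -16
g(-4) = 29
min = -16

-16


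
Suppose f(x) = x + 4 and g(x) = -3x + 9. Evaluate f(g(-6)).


31


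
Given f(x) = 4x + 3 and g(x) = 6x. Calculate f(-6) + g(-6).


f(-6) = -21
g(-6) = -36
Sum = -57

-57


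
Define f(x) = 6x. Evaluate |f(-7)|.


f(-7) = -42
|-42| = 42

42


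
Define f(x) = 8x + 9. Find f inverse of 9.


Solve 8x + 9 = 9
x = (9 - 9) / 8 = 0

0


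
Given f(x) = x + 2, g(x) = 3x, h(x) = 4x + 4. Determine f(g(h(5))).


h(5) = 24
g(24) = 72
f(72) = 74

74


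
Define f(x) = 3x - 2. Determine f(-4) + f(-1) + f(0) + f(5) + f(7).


f(-4) = -14
f(-1) = -5
f(0) = -2
f(5) = 13
f(7) = 19
Sum = 11

11


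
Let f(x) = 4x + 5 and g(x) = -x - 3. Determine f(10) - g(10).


f(10) = 45
g(10) = -13
Difference = 58

58


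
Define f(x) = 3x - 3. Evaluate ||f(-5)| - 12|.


f(-5) = -18
|-18| = 18
|18 - 12| = 6

6


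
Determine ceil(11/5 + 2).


11/5 = 2.2
2.2 + 2 = 4.2
ceil(4.2) = 5

5


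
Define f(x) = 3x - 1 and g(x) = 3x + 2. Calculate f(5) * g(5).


238


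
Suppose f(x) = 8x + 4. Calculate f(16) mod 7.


f(16) = 132
132 mod 7 = 6

6


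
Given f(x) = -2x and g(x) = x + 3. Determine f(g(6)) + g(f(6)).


f(g(6)) = -18
g(f(6)) = -9
Sum = -27

-27


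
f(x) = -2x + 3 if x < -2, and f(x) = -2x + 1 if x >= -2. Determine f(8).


8 satisfies x >= -2
f(8) = -15

-15


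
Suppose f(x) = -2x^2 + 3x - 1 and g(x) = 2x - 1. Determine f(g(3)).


-36


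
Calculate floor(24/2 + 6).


18


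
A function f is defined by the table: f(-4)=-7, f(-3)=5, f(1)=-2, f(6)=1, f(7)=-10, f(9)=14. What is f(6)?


Reading from the table at x = 6

1


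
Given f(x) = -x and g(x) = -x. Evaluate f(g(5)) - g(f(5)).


f(g(5)) = 5
g(f(5)) = 5
Difference = 0

0


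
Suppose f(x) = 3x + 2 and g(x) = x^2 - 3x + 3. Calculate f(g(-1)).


g(-1) = 7
f(7) = 23

23


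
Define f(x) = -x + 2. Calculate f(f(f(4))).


-2


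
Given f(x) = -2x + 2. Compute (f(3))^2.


f(3) = -4
(-4)^2 = 16

16


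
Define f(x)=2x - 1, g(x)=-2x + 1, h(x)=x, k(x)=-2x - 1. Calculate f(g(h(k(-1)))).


k(-1) = 1
h(1) = 1
g(1) = -1
f(-1) = -3

-3


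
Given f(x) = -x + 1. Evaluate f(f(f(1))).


0


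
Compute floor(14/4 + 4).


14/4 = 3.5
3.5 + 4 = 7.5
floor(7.5) = 7

7


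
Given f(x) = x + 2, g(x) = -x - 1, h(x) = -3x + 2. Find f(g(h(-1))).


h(-1) = 5
g(5) = -6
f(-6) = -4

-4


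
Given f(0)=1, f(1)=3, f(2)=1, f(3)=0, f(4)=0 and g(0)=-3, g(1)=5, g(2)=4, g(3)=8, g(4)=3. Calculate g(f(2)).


5


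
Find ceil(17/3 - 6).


17/3 = 5.6667
5.6667 - 6 = -0.3333
ceil(-0.3333) = 0

0


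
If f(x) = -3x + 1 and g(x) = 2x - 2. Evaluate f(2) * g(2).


f(2) = -5
g(2) = 2
Product = -10

-10


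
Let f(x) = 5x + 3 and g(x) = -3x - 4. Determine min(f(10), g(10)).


-34


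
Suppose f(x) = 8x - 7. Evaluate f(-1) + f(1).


f(-1) = -15
f(1) = 1
Sum = -14

-14


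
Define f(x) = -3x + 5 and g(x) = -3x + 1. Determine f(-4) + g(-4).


30


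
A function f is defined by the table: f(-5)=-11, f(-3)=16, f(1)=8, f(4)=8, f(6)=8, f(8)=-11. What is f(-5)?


Reading from the table at x = -5

-11


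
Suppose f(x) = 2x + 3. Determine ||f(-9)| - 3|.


f(-9) = -15
|-15| = 15
|15 - 3| = 12

12


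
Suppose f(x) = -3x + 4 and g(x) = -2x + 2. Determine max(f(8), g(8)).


f(8) = -20
g(8) = -14
max = -14

-14


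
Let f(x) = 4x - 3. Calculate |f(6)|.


21


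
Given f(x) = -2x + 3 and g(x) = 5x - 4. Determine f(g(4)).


-29


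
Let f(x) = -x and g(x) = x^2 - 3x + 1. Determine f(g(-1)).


-5


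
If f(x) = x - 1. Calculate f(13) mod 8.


f(13) = 12
12 mod 8 = 4

4


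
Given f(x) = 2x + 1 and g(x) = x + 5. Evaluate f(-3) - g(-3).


f(-3) = -5
g(-3) = 2
Difference = -7

-7


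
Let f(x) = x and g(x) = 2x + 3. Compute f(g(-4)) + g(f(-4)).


f(g(-4)) = -5
g(f(-4)) = -5
Sum = -10

-10


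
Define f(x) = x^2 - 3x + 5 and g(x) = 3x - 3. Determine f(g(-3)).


g(-3) = -12
f(-12) = 1*(-12)^2 - 3*(-12) + 5 = 185

185


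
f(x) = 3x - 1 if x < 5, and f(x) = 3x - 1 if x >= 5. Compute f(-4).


-4 satisfies x < 5
f(-4) = -13

-13


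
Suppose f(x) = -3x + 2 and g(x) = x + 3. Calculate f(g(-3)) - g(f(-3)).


f(g(-3)) = 2
g(f(-3)) = 14
Difference = -12

-12


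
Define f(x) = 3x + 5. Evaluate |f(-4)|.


f(-4) = -7
|-7| = 7

7


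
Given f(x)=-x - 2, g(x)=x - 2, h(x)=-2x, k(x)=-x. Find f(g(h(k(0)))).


0


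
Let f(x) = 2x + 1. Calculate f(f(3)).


f(3) = 7
f(7) = 15

15


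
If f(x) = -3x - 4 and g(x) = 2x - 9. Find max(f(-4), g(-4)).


8


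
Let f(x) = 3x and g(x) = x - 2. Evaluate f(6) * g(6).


f(6) = 18
g(6) = 4
Product = 72

72


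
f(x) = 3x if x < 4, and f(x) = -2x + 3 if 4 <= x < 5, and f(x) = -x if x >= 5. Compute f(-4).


-4 satisfies x < 4
f(-4) = -12

-12


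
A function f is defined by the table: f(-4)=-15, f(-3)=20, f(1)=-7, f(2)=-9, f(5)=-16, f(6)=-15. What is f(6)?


Reading from the table at x = 6

-15


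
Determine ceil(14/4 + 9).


14/4 = 3.5
3.5 + 9 = 12.5
ceil(12.5) = 13

13


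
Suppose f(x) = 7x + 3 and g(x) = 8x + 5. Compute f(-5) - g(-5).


f(-5) = -32
g(-5) = -35
Difference = 3

3


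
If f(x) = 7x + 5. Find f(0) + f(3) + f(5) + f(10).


f(0) = 5
f(3) = 26
f(5) = 40
f(10) = 75
Sum = 146

146


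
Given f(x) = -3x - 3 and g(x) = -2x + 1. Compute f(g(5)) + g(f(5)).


f(g(5)) = 24
g(f(5)) = 37
Sum = 61

61


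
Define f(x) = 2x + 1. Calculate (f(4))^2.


81


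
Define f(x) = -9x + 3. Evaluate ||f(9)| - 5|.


73


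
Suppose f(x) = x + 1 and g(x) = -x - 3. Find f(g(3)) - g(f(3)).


f(g(3)) = -5
g(f(3)) = -7
Difference = 2

2


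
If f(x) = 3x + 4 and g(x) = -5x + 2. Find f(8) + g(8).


-10


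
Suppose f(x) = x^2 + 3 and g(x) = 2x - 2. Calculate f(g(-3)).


g(-3) = -8
f(-8) = 1*(-8)^2 + 3 = 67

67


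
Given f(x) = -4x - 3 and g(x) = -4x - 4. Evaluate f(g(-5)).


g(-5) = 16
f(16) = -67

-67


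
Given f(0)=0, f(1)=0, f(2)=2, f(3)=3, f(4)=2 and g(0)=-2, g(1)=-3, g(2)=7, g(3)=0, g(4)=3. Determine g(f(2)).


f(2) = 2
g(2) = 7

7


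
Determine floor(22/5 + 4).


22/5 = 4.4
4.4 + 4 = 8.4
floor(8.4) = 8

8


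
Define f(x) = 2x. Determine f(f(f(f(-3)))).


f(-3) = -6
f(-6) = -12
f(-12) = -24
f(-24) = -48

-48


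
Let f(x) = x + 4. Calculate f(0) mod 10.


f(0) = 4
4 mod 10 = 4

4


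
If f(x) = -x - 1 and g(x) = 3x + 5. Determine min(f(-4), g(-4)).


f(-4) = 3
g(-4) = -7
min = -7

-7


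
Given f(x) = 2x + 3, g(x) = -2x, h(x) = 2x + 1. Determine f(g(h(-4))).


h(-4) = -7
g(-7) = 14
f(14) = 31

31


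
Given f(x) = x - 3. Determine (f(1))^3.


f(1) = -2
(-2)^3 = -8

-8


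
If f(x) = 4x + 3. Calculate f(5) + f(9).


62


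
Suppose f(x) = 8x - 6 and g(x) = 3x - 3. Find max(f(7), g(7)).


50


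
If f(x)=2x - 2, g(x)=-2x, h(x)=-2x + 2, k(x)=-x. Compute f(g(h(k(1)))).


k(1) = -1
h(-1) = 4
g(4) = -8
f(-8) = -18

-18


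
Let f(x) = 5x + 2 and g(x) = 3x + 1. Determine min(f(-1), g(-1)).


f(-1) = -3
g(-1) = -2
min = -3

-3


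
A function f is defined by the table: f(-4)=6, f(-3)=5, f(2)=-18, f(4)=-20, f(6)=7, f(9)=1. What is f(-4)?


6


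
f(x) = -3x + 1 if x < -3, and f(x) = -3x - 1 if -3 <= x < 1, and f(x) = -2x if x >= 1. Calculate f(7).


7 satisfies x >= 1
f(7) = -14

-14


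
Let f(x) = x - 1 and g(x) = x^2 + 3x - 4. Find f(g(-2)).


g(-2) = -6
f(-6) = -7

-7


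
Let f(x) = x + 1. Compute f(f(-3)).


f(-3) = -2
f(-2) = -1

-1


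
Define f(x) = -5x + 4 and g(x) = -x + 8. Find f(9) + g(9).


f(9) = -41
g(9) = -1
Sum = -42

-42


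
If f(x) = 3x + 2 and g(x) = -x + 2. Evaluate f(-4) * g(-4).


f(-4) = -10
g(-4) = 6
Product = -60

-60


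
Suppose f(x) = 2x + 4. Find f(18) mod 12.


f(18) = 40
40 mod 12 = 4

4


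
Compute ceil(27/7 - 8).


27/7 = 3.8571
3.8571 - 8 = -4.1429
ceil(-4.1429) = -4

-4


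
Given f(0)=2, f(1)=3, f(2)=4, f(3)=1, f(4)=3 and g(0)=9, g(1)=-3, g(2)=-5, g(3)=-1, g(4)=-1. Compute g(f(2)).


f(2) = 4
g(4) = -1

-1


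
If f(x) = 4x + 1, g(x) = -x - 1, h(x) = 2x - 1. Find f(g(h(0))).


h(0) = -1
g(-1) = 0
f(0) = 1

1


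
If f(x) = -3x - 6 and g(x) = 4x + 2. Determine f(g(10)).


g(10) = 42
f(42) = -132

-132


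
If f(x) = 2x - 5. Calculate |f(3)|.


f(3) = 1
|1| = 1

1


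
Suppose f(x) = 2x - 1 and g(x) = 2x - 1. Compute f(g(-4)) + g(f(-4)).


f(g(-4)) = -19
g(f(-4)) = -19
Sum = -38

-38


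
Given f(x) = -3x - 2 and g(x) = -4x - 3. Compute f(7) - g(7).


f(7) = -23
g(7) = -31
Difference = 8

8


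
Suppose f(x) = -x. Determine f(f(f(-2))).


2


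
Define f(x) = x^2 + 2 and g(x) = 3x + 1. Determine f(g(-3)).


g(-3) = -8
f(-8) = 1*(-8)^2 + 2 = 66

66


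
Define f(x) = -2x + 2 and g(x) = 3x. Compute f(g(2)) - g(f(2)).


f(g(2)) = -10
g(f(2)) = -6
Difference = -4

-4


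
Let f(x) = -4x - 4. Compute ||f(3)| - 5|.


f(3) = -16
|-16| = 16
|16 - 5| = 11

11


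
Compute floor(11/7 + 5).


11/7 = 1.5714
1.5714 + 5 = 6.5714
floor(6.5714) = 6

6


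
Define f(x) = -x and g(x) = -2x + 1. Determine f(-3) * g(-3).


f(-3) = 3
g(-3) = 7
Product = 21

21


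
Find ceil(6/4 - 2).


0


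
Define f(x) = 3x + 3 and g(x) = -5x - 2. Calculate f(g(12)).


g(12) = -62
f(-62) = -183

-183


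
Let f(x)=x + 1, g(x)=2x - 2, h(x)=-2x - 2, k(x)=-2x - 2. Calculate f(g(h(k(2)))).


19


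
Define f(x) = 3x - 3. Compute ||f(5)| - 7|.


f(5) = 12
|12| = 12
|12 - 7| = 5

5


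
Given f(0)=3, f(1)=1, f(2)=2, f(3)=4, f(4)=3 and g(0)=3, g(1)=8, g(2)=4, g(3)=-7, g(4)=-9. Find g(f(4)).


f(4) = 3
g(3) = -7

-7


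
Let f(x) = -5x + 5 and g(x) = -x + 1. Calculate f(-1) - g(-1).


f(-1) = 10
g(-1) = 2
Difference = 8

8


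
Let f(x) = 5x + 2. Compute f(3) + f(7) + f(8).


f(3) = 17
f(7) = 37
f(8) = 42
Sum = 96

96


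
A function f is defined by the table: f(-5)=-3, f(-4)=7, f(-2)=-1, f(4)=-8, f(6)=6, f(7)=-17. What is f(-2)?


Reading from the table at x = -2

-1


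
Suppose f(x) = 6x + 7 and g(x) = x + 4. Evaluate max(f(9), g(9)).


f(9) = 61
g(9) = 13
max = 61

61


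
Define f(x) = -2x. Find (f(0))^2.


f(0) = 0
(0)^2 = 0

0


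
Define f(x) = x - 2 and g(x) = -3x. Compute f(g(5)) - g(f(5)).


-8


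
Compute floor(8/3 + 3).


8/3 = 2.6667
2.6667 + 3 = 5.6667
floor(5.6667) = 5

5


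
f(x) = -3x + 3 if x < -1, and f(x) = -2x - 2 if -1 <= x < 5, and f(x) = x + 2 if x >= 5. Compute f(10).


10 satisfies x >= 5
f(10) = 12

12


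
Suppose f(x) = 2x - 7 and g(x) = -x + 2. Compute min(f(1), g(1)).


-5


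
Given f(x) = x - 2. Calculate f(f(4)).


f(4) = 2
f(2) = 0

0


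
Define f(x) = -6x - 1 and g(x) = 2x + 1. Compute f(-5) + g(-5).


f(-5) = 29
g(-5) = -9
Sum = 20

20


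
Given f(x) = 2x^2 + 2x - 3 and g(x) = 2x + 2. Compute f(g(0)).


g(0) = 2
f(2) = 2*(2)^2 + 2*(2) - 3 = 9

9


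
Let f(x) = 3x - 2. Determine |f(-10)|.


f(-10) = -32
|-32| = 32

32


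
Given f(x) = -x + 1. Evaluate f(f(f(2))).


-1


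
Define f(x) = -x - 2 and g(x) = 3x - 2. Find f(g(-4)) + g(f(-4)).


f(g(-4)) = 12
g(f(-4)) = 4
Sum = 16

16


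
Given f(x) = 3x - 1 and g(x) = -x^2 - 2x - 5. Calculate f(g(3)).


g(3) = -20
f(-20) = -61

-61


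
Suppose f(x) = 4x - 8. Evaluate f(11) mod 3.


0


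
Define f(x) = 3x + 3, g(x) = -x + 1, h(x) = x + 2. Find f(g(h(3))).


h(3) = 5
g(5) = -4
f(-4) = -9

-9


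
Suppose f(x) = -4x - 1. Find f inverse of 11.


Solve -4x - 1 = 11
x = (11 + 1) / (-4) = -3

-3


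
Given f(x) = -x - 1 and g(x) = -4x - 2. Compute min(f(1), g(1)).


-6


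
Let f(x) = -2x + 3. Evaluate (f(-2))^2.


f(-2) = 7
(7)^2 = 49

49


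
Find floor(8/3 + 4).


8/3 = 2.6667
2.6667 + 4 = 6.6667
floor(6.6667) = 6

6


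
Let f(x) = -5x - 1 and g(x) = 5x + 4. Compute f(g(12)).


g(12) = 64
f(64) = -321

-321


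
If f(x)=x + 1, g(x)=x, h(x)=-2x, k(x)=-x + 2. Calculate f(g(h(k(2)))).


k(2) = 0
h(0) = 0
g(0) = 0
f(0) = 1

1


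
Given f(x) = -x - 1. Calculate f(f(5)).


5


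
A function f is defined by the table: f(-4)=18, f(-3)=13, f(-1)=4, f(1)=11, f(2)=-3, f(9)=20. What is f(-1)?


4


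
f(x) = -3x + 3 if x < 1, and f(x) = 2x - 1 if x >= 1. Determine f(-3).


-3 satisfies x < 1
f(-3) = 12

12


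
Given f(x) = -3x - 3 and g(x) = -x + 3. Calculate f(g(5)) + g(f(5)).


f(g(5)) = 3
g(f(5)) = 21
Sum = 24

24


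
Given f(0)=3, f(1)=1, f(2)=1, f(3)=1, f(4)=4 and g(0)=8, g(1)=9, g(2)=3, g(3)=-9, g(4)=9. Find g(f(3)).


f(3) = 1
g(1) = 9

9


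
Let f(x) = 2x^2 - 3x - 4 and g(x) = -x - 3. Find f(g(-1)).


g(-1) = -2
f(-2) = 2*(-2)^2 - 3*(-2) - 4 = 10

10


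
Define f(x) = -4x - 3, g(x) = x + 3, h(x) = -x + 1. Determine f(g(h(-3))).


h(-3) = 4
g(4) = 7
f(7) = -31

-31


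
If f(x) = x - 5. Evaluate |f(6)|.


f(6) = 1
|1| = 1

1


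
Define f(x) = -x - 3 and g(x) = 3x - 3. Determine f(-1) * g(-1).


f(-1) = -2
g(-1) = -6
Product = 12

12


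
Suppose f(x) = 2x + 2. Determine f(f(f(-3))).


f(-3) = -4
f(-4) = -6
f(-6) = -10

-10


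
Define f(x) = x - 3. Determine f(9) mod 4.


f(9) = 6
6 mod 4 = 2

2


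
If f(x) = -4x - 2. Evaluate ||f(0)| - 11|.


f(0) = -2
|-2| = 2
|2 - 11| = 9

9


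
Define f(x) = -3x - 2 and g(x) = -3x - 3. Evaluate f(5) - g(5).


f(5) = -17
g(5) = -18
Difference = 1

1


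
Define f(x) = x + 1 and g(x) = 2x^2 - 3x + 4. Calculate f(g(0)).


g(0) = 4
f(4) = 5

5


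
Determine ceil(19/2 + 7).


19/2 = 9.5
9.5 + 7 = 16.5
ceil(16.5) = 17

17


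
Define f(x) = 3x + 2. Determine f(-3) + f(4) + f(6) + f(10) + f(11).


f(-3) = -7
f(4) = 14
f(6) = 20
f(10) = 32
f(11) = 35
Sum = 94

94


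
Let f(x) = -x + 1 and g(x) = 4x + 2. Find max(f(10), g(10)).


f(10) = -9
g(10) = 42
max = 42

42


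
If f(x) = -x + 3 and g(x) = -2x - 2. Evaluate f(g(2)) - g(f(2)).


13


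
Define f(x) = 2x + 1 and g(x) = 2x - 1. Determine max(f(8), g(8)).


f(8) = 17
g(8) = 15
max = 17

17


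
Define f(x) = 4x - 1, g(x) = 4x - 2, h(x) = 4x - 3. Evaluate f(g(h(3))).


135


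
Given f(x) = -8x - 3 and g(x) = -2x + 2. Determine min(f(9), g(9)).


-75


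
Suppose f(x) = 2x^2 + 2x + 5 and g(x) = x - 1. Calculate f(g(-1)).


g(-1) = -2
f(-2) = 2*(-2)^2 + 2*(-2) + 5 = 9

9


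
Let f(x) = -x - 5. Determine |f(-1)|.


f(-1) = -4
|-4| = 4

4


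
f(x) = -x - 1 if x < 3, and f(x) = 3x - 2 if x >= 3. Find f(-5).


-5 satisfies x < 3
f(-5) = 4

4


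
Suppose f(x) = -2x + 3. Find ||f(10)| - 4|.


f(10) = -17
|-17| = 17
|17 - 4| = 13

13


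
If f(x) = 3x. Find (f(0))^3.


f(0) = 0
(0)^3 = 0

0


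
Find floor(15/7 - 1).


15/7 = 2.1429
2.1429 - 1 = 1.1429
floor(1.1429) = 1

1


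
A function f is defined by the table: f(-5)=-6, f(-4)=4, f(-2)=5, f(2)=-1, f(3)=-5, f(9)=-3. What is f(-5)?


Reading from the table at x = -5

-6


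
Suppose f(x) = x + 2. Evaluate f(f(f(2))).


f(2) = 4
f(4) = 6
f(6) = 8

8


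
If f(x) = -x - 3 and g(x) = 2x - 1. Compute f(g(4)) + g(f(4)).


f(g(4)) = -10
g(f(4)) = -15
Sum = -25

-25


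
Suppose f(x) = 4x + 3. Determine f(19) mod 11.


f(19) = 79
79 mod 11 = 2

2


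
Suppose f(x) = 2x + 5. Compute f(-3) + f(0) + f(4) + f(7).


f(-3) = -1
f(0) = 5
f(4) = 13
f(7) = 19
Sum = 36

36


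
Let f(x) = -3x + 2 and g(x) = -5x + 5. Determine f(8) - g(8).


13


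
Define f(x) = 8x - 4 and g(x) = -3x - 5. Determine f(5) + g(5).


f(5) = 36
g(5) = -20
Sum = 16

16


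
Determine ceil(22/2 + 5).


22/2 = 11
11 + 5 = 16
ceil(16) = 16

16


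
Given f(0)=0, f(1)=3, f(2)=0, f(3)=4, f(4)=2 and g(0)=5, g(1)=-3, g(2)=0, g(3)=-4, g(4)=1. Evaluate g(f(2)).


f(2) = 0
g(0) = 5

5


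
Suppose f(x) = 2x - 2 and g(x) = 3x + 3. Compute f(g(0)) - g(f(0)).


f(g(0)) = 4
g(f(0)) = -3
Difference = 7

7


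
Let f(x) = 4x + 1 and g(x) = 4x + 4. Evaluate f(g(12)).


g(12) = 52
f(52) = 209

209


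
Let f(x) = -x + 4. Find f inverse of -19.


Solve -x + 4 = -19
x = (-19 - 4) / (-1) = 23

23


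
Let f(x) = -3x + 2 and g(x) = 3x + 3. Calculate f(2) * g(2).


f(2) = -4
g(2) = 9
Product = -36

-36


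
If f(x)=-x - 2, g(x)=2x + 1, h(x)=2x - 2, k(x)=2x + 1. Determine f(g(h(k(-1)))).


k(-1) = -1
h(-1) = -4
g(-4) = -7
f(-7) = 5

5


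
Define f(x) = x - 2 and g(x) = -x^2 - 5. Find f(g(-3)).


-16


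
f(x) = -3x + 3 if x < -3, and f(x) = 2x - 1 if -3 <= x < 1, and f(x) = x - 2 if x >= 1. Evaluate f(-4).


-4 satisfies x < -3
f(-4) = 15

15


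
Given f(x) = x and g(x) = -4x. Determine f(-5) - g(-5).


-25


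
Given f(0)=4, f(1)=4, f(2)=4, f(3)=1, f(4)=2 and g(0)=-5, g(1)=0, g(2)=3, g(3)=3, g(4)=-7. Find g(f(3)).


f(3) = 1
g(1) = 0

0


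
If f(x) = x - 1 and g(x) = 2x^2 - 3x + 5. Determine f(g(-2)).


g(-2) = 19
f(19) = 18

18


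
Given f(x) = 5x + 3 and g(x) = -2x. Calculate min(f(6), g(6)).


f(6) = 33
g(6) = -12
min = -12

-12


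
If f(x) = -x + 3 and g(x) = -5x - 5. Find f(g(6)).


g(6) = -35
f(-35) = 38

38


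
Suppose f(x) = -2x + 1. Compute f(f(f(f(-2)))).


f(-2) = 5
f(5) = -9
f(-9) = 19
f(19) = -37

-37


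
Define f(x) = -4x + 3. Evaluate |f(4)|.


f(4) = -13
|-13| = 13

13


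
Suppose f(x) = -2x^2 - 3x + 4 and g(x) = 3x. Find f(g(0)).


g(0) = 0
f(0) = (-2)*(0)^2 - 3*(0) + 4 = 4

4


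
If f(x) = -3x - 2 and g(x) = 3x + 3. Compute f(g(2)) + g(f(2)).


f(g(2)) = -29
g(f(2)) = -21
Sum = -50

-50


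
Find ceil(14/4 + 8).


14/4 = 3.5
3.5 + 8 = 11.5
ceil(11.5) = 12

12


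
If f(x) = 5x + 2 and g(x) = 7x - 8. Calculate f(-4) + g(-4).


f(-4) = -18
g(-4) = -36
Sum = -54

-54


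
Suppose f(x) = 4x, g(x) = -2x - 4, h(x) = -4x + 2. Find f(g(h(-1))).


h(-1) = 6
g(6) = -16
f(-16) = -64

-64


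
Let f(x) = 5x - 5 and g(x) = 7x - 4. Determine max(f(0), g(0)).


f(0) = -5
g(0) = -4
max = -4

-4


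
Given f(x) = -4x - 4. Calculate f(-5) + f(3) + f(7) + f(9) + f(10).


f(-5) = 16
f(3) = -16
f(7) = -32
f(9) = -40
f(10) = -44
Sum = -116

-116


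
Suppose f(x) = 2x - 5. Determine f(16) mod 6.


f(16) = 27
27 mod 6 = 3

3


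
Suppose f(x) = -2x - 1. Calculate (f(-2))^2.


9


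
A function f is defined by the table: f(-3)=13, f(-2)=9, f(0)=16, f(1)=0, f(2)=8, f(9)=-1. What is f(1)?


Reading from the table at x = 1

0


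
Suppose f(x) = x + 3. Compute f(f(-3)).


f(-3) = 0
f(0) = 3

3


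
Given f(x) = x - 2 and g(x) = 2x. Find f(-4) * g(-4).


f(-4) = -6
g(-4) = -8
Product = 48

48


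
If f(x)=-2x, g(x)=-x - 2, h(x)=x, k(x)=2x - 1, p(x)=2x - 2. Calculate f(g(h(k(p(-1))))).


p(-1) = -4
k(-4) = -9
h(-9) = -9
g(-9) = 7
f(7) = -14

-14


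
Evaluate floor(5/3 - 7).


5/3 = 1.6667
1.6667 - 7 = -5.3333
floor(-5.3333) = -6

-6


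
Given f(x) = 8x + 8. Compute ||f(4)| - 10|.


f(4) = 40
|40| = 40
|40 - 10| = 30

30


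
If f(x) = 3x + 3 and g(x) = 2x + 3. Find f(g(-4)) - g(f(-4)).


f(g(-4)) = -12
g(f(-4)) = -15
Difference = 3

3


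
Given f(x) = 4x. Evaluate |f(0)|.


f(0) = 0
|0| = 0

0


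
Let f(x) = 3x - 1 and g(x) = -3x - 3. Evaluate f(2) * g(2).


f(2) = 5
g(2) = -9
Product = -45

-45


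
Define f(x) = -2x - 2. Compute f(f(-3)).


-10


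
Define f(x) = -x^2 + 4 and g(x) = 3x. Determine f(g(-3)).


g(-3) = -9
f(-9) = (-1)*(-9)^2 + 4 = -77

-77


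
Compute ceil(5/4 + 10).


5/4 = 1.25
1.25 + 10 = 11.25
ceil(11.25) = 12

12


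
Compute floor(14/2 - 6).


14/2 = 7
7 - 6 = 1
floor(1) = 1

1


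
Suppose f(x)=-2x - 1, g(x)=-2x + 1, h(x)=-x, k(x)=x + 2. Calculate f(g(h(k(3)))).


-23


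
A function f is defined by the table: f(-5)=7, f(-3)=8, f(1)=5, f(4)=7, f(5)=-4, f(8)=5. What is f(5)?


Reading from the table at x = 5

-4


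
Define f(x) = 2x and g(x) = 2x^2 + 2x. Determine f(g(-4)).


g(-4) = 24
f(24) = 48

48


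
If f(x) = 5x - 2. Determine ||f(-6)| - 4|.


f(-6) = -32
|-32| = 32
|32 - 4| = 28

28


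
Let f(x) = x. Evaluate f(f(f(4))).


4


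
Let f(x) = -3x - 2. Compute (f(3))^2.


121


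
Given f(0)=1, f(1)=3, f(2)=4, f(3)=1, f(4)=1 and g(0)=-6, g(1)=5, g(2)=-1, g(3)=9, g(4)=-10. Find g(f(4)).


f(4) = 1
g(1) = 5

5


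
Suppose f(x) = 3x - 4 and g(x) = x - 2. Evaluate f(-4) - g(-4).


f(-4) = -16
g(-4) = -6
Difference = -10

-10


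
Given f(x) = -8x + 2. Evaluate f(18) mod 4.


f(18) = -142
-142 mod 4 = 2

2


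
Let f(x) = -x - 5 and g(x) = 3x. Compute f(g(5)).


g(5) = 15
f(15) = -20

-20


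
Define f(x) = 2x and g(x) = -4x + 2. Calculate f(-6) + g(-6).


f(-6) = -12
g(-6) = 26
Sum = 14

14


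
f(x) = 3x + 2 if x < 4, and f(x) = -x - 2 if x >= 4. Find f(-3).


-3 satisfies x < 4
f(-3) = -7

-7


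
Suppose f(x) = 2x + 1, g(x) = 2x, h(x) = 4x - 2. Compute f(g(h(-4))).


h(-4) = -18
g(-18) = -36
f(-36) = -71

-71


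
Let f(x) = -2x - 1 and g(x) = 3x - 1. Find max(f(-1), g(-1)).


1


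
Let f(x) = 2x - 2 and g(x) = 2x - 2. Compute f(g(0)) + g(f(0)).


f(g(0)) = -6
g(f(0)) = -6
Sum = -12

-12


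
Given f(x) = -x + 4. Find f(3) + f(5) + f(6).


-2


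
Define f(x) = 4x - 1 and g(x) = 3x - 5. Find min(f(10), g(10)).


f(10) = 39
g(10) = 25
min = 25

25


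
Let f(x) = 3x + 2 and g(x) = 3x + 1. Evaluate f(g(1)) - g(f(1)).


f(g(1)) = 14
g(f(1)) = 16
Difference = -2

-2


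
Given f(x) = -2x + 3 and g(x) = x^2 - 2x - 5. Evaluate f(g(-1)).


g(-1) = -2
f(-2) = 7

7


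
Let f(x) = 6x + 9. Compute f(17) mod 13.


7


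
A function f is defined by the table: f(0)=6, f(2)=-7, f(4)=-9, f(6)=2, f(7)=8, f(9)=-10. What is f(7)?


Reading from the table at x = 7

8


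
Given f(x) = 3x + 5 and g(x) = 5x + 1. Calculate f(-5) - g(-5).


f(-5) = -10
g(-5) = -24
Difference = 14

14


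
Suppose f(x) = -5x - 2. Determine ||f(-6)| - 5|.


f(-6) = 28
|28| = 28
|28 - 5| = 23

23


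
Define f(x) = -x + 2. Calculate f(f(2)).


f(2) = 0
f(0) = 2

2


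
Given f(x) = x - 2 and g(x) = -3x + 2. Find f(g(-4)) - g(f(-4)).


f(g(-4)) = 12
g(f(-4)) = 20
Difference = -8

-8


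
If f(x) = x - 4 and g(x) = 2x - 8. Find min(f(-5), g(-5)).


f(-5) = -9
g(-5) = -18
min = -18

-18


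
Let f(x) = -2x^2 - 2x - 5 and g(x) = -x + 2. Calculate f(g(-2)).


-45


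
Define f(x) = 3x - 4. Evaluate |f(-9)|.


f(-9) = -31
|-31| = 31

31


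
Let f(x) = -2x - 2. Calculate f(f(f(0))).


f(0) = -2
f(-2) = 2
f(2) = -6

-6


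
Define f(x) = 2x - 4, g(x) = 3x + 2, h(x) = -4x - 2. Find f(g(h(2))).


h(2) = -10
g(-10) = -28
f(-28) = -60

-60


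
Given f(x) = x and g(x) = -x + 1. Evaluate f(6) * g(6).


f(6) = 6
g(6) = -5
Product = -30

-30


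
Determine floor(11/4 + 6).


11/4 = 2.75
2.75 + 6 = 8.75
floor(8.75) = 8

8


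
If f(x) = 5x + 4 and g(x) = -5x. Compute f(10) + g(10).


f(10) = 54
g(10) = -50
Sum = 4

4


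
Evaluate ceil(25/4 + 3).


25/4 = 6.25
6.25 + 3 = 9.25
ceil(9.25) = 10

10


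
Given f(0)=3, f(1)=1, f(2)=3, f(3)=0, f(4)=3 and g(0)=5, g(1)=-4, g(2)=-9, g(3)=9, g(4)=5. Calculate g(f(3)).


5


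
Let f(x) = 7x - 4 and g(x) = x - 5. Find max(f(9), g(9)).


59


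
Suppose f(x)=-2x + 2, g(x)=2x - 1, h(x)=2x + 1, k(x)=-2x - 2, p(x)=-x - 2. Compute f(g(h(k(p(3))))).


p(3) = -5
k(-5) = 8
h(8) = 17
g(17) = 33
f(33) = -64

-64


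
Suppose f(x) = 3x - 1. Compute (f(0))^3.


f(0) = -1
(-1)^3 = -1

-1


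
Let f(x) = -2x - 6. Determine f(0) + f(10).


f(0) = -6
f(10) = -26
Sum = -32

-32


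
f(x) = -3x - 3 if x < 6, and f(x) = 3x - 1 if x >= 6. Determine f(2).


2 satisfies x < 6
f(2) = -9

-9


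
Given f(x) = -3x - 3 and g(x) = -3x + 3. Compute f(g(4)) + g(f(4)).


f(g(4)) = 24
g(f(4)) = 48
Sum = 72

72


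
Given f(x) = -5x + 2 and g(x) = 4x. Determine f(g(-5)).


g(-5) = -20
f(-20) = 102

102


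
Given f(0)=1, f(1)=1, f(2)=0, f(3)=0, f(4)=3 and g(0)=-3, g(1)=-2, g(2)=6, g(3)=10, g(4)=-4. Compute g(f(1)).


-2


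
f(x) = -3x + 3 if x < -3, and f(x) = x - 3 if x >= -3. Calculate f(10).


10 satisfies x >= -3
f(10) = 7

7


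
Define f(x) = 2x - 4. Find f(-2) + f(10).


f(-2) = -8
f(10) = 16
Sum = 8

8


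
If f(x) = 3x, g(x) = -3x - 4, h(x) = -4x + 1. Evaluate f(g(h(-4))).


-165


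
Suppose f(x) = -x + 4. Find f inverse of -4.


8


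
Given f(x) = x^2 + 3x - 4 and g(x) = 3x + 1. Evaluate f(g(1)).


g(1) = 4
f(4) = 1*(4)^2 + 3*(4) - 4 = 24

24


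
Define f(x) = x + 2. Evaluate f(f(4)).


f(4) = 6
f(6) = 8

8


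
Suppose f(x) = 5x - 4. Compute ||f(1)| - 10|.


f(1) = 1
|1| = 1
|1 - 10| = 9

9


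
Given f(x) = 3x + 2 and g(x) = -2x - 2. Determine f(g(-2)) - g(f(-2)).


f(g(-2)) = 8
g(f(-2)) = 6
Difference = 2

2


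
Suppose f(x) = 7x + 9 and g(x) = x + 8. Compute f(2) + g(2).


f(2) = 23
g(2) = 10
Sum = 33

33


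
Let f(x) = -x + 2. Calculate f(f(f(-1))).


f(-1) = 3
f(3) = -1
f(-1) = 3

3


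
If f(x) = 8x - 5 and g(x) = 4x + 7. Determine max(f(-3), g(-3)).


-5


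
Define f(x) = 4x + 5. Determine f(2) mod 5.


f(2) = 13
13 mod 5 = 3

3


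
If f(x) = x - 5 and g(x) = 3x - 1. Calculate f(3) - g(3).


-10


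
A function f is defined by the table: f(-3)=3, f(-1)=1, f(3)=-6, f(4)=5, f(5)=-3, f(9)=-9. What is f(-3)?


Reading from the table at x = -3

3


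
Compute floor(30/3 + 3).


30/3 = 10
10 + 3 = 13
floor(13) = 13

13


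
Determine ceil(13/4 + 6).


10


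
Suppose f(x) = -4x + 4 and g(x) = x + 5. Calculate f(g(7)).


g(7) = 12
f(12) = -44

-44


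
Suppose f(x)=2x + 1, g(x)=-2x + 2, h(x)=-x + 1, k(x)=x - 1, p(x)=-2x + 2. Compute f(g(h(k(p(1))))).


-3


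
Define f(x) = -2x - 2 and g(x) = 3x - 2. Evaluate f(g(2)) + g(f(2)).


-30


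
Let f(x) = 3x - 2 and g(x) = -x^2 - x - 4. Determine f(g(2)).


g(2) = -10
f(-10) = -32

-32


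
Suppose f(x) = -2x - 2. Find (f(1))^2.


f(1) = -4
(-4)^2 = 16

16


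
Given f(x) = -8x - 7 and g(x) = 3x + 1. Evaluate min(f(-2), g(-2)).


-5


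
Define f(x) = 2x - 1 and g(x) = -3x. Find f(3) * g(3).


-45


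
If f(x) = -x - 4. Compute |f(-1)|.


3


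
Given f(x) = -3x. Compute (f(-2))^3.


f(-2) = 6
(6)^3 = 216

216


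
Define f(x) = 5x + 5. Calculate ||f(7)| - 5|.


f(7) = 40
|40| = 40
|40 - 5| = 35

35


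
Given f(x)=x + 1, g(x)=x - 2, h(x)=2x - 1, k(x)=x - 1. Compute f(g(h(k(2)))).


k(2) = 1
h(1) = 1
g(1) = -1
f(-1) = 0

0


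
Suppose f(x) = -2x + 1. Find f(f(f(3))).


-21


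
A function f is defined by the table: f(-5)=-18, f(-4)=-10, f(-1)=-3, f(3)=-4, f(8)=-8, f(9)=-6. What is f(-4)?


Reading from the table at x = -4

-10


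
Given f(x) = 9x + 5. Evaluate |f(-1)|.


f(-1) = -4
|-4| = 4

4


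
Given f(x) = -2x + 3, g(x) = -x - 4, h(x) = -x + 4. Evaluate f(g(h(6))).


7


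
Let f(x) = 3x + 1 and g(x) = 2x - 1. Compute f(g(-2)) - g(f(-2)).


-3


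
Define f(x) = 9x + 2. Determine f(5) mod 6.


f(5) = 47
47 mod 6 = 5

5


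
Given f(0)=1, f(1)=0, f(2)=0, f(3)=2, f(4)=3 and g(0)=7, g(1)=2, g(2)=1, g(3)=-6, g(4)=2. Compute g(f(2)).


f(2) = 0
g(0) = 7

7


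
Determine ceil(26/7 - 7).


26/7 = 3.7143
3.7143 - 7 = -3.2857
ceil(-3.2857) = -3

-3


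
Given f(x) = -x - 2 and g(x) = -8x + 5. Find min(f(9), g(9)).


f(9) = -11
g(9) = -67
min = -67

-67


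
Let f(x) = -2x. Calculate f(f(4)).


f(4) = -8
f(-8) = 16

16


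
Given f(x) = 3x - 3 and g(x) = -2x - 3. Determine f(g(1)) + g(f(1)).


f(g(1)) = -18
g(f(1)) = -3
Sum = -21

-21


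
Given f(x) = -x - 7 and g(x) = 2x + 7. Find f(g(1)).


g(1) = 9
f(9) = -16

-16


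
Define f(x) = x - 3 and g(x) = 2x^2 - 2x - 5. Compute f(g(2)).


g(2) = -1
f(-1) = -4

-4


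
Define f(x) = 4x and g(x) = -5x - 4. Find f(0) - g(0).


f(0) = 0
g(0) = -4
Difference = 4

4


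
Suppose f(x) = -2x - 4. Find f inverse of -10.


Solve -2x - 4 = -10
x = (-10 + 4) / (-2) = 3

3


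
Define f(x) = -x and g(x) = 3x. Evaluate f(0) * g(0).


f(0) = 0
g(0) = 0
Product = 0

0


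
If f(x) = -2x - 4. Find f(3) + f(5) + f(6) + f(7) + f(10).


f(3) = -10
f(5) = -14
f(6) = -16
f(7) = -18
f(10) = -24
Sum = -82

-82


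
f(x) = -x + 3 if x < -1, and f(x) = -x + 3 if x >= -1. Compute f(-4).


-4 satisfies x < -1
f(-4) = 7

7


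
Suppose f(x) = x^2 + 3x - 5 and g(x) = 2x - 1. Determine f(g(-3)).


23


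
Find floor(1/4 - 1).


1/4 = 0.25
0.25 - 1 = -0.75
floor(-0.75) = -1

-1


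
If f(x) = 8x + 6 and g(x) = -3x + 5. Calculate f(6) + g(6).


f(6) = 54
g(6) = -13
Sum = 41

41


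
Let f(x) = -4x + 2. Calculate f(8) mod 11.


f(8) = -30
-30 mod 11 = 3

3


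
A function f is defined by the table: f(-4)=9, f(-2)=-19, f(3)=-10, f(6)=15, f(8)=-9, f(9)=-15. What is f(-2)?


Reading from the table at x = -2

-19


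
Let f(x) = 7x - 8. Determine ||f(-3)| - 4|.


f(-3) = -29
|-29| = 29
|29 - 4| = 25

25


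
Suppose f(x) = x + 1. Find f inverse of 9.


Solve x + 1 = 9
x = (9 - 1) / 1 = 8

8


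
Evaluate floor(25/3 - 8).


25/3 = 8.3333
8.3333 - 8 = 0.3333
floor(0.3333) = 0

0


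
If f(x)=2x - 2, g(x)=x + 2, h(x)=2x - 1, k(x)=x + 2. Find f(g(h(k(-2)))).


k(-2) = 0
h(0) = -1
g(-1) = 1
f(1) = 0

0


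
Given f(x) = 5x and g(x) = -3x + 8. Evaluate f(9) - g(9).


f(9) = 45
g(9) = -19
Difference = 64

64


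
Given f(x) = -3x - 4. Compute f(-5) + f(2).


1


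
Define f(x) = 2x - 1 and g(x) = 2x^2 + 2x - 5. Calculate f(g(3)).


g(3) = 19
f(19) = 37

37


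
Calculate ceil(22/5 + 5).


22/5 = 4.4
4.4 + 5 = 9.4
ceil(9.4) = 10

10


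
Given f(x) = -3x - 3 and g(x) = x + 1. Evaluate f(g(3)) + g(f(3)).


f(g(3)) = -15
g(f(3)) = -11
Sum = -26

-26


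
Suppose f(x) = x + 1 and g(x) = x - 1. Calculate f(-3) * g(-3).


8


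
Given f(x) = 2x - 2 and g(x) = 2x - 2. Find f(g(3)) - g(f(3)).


f(g(3)) = 6
g(f(3)) = 6
Difference = 0

0


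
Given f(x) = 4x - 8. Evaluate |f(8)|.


f(8) = 24
|24| = 24

24


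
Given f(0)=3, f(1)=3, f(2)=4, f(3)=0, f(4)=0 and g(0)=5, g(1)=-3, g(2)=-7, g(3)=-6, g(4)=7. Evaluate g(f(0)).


f(0) = 3
g(3) = -6

-6


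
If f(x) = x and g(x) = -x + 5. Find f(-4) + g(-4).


f(-4) = -4
g(-4) = 9
Sum = 5

5


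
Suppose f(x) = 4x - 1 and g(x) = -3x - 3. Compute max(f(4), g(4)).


f(4) = 15
g(4) = -15
max = 15

15


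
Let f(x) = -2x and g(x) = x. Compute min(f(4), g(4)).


f(4) = -8
g(4) = 4
min = -8

-8


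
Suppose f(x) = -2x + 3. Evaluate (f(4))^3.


f(4) = -5
(-5)^3 = -125

-125


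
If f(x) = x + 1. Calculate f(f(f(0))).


3


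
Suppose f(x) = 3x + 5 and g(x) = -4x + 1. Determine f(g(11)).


g(11) = -43
f(-43) = -124

-124


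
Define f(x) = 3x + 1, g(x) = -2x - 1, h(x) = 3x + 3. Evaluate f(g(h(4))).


h(4) = 15
g(15) = -31
f(-31) = -92

-92


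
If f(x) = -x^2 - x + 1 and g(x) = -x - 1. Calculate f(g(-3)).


-5


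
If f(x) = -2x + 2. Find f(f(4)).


f(4) = -6
f(-6) = 14

14


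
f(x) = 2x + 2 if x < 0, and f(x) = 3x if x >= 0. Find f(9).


9 satisfies x >= 0
f(9) = 27

27


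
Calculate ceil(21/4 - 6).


0


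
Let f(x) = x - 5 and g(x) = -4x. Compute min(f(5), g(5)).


-20


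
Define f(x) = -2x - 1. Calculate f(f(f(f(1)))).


f(1) = -3
f(-3) = 5
f(5) = -11
f(-11) = 21

21


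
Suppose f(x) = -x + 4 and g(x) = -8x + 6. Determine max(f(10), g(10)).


f(10) = -6
g(10) = -74
max = -6

-6


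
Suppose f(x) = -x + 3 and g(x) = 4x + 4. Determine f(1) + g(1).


f(1) = 2
g(1) = 8
Sum = 10

10


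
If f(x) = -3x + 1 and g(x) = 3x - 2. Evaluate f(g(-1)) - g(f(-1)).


f(g(-1)) = 16
g(f(-1)) = 10
Difference = 6

6


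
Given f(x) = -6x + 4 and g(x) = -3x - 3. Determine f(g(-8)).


g(-8) = 21
f(21) = -122

-122


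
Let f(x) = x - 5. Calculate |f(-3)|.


f(-3) = -8
|-8| = 8

8


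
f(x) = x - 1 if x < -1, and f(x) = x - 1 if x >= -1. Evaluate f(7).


7 satisfies x >= -1
f(7) = 6

6


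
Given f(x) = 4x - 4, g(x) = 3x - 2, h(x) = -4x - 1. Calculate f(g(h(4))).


-216


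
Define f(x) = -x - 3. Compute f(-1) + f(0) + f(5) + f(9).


f(-1) = -2
f(0) = -3
f(5) = -8
f(9) = -12
Sum = -25

-25


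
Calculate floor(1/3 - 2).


1/3 = 0.3333
0.3333 - 2 = -1.6667
floor(-1.6667) = -2

-2


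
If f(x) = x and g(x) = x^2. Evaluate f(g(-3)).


g(-3) = 9
f(9) = 9

9


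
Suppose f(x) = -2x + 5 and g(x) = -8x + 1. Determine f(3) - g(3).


f(3) = -1
g(3) = -23
Difference = 22

22


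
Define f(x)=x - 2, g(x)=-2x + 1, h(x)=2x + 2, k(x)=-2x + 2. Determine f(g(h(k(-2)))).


k(-2) = 6
h(6) = 14
g(14) = -27
f(-27) = -29

-29


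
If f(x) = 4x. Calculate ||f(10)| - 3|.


37


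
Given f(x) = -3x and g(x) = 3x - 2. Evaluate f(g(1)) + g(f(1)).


f(g(1)) = -3
g(f(1)) = -11
Sum = -14

-14


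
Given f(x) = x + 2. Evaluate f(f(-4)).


f(-4) = -2
f(-2) = 0

0


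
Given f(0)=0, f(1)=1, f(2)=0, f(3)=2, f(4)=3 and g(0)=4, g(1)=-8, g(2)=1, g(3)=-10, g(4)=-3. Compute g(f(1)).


f(1) = 1
g(1) = -8

-8


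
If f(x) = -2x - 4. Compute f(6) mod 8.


f(6) = -16
-16 mod 8 = 0

0


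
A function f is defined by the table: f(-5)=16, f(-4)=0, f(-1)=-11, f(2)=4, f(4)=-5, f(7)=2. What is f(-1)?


Reading from the table at x = -1

-11


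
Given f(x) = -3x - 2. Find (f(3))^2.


121


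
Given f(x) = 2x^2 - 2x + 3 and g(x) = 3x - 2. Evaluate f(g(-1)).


63


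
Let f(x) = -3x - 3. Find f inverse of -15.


4


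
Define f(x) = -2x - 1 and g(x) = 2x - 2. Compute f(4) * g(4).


f(4) = -9
g(4) = 6
Product = -54

-54


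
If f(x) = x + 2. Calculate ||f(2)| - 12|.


8
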